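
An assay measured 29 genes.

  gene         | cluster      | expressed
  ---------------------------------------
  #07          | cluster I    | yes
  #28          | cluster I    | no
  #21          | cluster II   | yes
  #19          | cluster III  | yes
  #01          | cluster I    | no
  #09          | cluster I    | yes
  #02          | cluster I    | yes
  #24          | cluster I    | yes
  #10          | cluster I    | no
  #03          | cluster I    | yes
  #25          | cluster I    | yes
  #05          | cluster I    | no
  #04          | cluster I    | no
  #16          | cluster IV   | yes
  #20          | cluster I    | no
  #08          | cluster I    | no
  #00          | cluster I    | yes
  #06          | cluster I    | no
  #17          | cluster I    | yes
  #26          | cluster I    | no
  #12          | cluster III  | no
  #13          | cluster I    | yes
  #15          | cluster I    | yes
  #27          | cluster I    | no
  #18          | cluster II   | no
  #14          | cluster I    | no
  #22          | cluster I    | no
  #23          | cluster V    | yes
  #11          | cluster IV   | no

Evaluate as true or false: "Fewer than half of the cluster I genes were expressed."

Truth condition: |A ∩ B| < |A ∖ B|.
|A| = 22, |A ∩ B| = 10, |A ∖ B| = 12.
10 < 12, so the statement is true.

True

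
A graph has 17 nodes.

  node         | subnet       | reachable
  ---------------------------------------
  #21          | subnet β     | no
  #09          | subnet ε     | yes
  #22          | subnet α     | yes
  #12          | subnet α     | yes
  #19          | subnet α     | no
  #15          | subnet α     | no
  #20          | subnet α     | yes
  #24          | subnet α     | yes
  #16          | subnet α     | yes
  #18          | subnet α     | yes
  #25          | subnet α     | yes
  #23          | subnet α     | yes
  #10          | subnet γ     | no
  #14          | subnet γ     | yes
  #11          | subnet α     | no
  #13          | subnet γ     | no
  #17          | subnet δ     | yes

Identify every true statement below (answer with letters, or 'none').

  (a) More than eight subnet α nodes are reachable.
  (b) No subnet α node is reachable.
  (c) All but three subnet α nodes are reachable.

|A| = 11, |A ∩ B| = 8, |A ∖ B| = 3.
(a) |A ∩ B| > 8: fails.
(b) A ∩ B = ∅ (|A ∩ B| = 0): fails.
(c) |A ∖ B| = 3: holds.

(c)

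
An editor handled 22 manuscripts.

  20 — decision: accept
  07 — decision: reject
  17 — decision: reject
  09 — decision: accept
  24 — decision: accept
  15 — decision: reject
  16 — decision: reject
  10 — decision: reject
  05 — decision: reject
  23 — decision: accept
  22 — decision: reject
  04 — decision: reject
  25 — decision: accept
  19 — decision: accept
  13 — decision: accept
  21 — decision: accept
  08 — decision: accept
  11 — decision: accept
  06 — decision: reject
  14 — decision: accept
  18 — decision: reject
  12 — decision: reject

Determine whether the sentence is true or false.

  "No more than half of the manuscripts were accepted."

True

Truth condition: |A ∩ B| ≤ |A ∖ B|.
|A| = 22, |A ∩ B| = 11, |A ∖ B| = 11.
11 = 11, so the statement is true.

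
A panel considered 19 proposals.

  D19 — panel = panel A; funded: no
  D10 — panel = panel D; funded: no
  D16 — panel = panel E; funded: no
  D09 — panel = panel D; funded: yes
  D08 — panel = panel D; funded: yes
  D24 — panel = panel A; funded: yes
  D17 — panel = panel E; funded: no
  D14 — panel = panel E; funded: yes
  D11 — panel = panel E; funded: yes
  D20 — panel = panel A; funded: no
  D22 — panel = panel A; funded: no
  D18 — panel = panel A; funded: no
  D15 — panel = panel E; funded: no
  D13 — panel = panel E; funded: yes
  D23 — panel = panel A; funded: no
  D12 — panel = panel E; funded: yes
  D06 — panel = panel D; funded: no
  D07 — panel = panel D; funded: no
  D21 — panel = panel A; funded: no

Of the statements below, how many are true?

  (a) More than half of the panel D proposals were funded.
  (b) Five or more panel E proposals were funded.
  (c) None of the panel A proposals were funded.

0

(a) panel D: |A| = 5, |A ∩ B| = 2; needs |A ∩ B| > |A ∖ B| — false.
(b) panel E: |A| = 7, |A ∩ B| = 4; needs |A ∩ B| ≥ 5 — false.
(c) panel A: |A| = 7, |A ∩ B| = 1; needs A ∩ B = ∅ (|A ∩ B| = 0) — false.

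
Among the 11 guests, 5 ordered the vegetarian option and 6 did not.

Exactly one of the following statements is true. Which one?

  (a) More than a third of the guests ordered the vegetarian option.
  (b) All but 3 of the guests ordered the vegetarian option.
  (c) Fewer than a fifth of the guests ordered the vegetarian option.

(a)

|A| = 11, |A ∩ B| = 5, |A ∖ B| = 6.
(a) requires |A ∩ B| / |A| > 1/3: true.
(b) requires |A ∖ B| = 3: false.
(c) requires |A ∩ B| / |A| < 1/5: false.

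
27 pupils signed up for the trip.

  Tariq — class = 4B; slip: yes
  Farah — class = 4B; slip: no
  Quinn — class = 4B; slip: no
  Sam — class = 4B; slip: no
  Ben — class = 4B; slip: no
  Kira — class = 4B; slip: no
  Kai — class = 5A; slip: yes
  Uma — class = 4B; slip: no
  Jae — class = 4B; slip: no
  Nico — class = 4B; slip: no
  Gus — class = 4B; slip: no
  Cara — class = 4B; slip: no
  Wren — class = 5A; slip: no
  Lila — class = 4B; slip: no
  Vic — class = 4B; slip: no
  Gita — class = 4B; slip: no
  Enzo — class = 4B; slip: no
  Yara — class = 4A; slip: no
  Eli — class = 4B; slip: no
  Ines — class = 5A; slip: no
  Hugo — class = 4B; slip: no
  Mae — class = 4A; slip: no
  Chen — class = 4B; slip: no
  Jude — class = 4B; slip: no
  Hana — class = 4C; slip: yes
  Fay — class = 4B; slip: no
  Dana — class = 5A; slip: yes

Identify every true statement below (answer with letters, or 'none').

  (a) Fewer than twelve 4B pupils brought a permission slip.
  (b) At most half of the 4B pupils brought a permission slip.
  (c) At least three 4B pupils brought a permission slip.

|A| = 20, |A ∩ B| = 1, |A ∖ B| = 19.
(a) |A ∩ B| < 12: holds.
(b) |A ∩ B| ≤ |A ∖ B|: holds.
(c) |A ∩ B| ≥ 3: fails.

(a), (b)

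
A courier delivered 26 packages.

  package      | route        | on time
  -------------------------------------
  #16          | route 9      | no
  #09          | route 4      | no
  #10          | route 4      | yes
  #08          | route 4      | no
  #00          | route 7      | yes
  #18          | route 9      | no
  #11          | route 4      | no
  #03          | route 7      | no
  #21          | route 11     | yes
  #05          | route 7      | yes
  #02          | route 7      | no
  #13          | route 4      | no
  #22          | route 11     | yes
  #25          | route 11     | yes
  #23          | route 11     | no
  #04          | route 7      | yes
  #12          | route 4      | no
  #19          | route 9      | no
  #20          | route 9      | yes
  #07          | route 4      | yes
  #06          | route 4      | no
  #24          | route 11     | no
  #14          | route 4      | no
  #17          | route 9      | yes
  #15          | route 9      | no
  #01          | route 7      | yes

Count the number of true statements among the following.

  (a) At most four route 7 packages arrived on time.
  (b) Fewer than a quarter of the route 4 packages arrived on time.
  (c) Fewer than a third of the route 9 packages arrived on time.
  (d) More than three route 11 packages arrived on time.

(a) route 7: |A| = 6, |A ∩ B| = 4; needs |A ∩ B| ≤ 4 — true.
(b) route 4: |A| = 9, |A ∩ B| = 2; needs |A ∩ B| / |A| < 1/4 — true.
(c) route 9: |A| = 6, |A ∩ B| = 2; needs |A ∩ B| / |A| < 1/3 — false.
(d) route 11: |A| = 5, |A ∩ B| = 3; needs |A ∩ B| > 3 — false.

2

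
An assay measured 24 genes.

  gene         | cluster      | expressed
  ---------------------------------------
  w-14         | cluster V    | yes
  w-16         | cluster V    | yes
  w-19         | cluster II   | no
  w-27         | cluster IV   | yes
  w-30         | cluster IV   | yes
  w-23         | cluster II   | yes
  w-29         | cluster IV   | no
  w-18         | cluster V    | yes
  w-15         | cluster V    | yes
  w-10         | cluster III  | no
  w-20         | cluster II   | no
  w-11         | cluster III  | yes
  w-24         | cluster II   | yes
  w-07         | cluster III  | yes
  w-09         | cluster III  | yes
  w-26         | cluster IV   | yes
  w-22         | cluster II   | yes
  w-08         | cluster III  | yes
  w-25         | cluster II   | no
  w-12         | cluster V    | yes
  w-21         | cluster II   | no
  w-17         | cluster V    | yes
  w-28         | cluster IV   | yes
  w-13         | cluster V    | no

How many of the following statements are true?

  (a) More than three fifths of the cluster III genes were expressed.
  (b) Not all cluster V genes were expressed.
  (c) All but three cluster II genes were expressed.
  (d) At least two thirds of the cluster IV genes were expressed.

(a) cluster III: |A| = 5, |A ∩ B| = 4; needs |A ∩ B| / |A| > 3/5 — true.
(b) cluster V: |A| = 7, |A ∩ B| = 6; needs A ⊄ B (|A ∖ B| ≥ 1) — true.
(c) cluster II: |A| = 7, |A ∩ B| = 3; needs |A ∖ B| = 3 — false.
(d) cluster IV: |A| = 5, |A ∩ B| = 4; needs |A ∩ B| / |A| ≥ 2/3 — true.

3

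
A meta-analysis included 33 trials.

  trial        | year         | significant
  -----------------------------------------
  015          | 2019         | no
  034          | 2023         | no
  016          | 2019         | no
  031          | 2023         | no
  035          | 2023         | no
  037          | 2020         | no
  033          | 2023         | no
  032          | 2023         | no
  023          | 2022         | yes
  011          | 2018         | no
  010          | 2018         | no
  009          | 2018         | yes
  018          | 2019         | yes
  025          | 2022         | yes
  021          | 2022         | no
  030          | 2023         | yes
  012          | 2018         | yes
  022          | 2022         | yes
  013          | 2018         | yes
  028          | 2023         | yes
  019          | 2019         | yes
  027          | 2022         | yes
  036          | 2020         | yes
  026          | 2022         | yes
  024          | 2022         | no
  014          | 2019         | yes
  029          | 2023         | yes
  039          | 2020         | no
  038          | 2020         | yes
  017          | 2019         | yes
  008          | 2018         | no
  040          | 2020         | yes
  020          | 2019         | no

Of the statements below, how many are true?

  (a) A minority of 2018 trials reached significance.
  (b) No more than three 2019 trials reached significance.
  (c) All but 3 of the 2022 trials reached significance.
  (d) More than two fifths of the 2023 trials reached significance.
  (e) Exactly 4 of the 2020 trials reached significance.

0

(a) 2018: |A| = 6, |A ∩ B| = 3; needs |A ∩ B| < |A ∖ B| — false.
(b) 2019: |A| = 7, |A ∩ B| = 4; needs |A ∩ B| ≤ 3 — false.
(c) 2022: |A| = 7, |A ∩ B| = 5; needs |A ∖ B| = 3 — false.
(d) 2023: |A| = 8, |A ∩ B| = 3; needs |A ∩ B| / |A| > 2/5 — false.
(e) 2020: |A| = 5, |A ∩ B| = 3; needs |A ∩ B| = 4 — false.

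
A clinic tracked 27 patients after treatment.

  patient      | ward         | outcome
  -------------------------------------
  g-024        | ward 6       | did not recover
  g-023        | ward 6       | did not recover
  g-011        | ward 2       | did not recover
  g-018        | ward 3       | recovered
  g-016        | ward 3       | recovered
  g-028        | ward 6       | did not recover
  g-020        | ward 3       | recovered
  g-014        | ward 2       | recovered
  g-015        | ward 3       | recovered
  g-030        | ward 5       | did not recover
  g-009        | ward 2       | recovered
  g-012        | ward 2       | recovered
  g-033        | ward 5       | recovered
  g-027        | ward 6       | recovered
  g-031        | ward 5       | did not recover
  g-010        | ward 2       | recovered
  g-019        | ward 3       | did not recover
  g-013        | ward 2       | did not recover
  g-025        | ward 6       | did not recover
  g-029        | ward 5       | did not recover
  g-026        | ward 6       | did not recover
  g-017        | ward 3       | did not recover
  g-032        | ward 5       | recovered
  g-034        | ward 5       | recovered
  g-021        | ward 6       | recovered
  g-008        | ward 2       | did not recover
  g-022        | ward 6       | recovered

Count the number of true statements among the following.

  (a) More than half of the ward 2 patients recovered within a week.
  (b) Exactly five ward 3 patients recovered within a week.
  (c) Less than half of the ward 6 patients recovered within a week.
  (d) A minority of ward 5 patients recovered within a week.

(a) ward 2: |A| = 7, |A ∩ B| = 4; needs |A ∩ B| > |A ∖ B| — true.
(b) ward 3: |A| = 6, |A ∩ B| = 4; needs |A ∩ B| = 5 — false.
(c) ward 6: |A| = 8, |A ∩ B| = 3; needs |A ∩ B| < |A ∖ B| — true.
(d) ward 5: |A| = 6, |A ∩ B| = 3; needs |A ∩ B| < |A ∖ B| — false.

2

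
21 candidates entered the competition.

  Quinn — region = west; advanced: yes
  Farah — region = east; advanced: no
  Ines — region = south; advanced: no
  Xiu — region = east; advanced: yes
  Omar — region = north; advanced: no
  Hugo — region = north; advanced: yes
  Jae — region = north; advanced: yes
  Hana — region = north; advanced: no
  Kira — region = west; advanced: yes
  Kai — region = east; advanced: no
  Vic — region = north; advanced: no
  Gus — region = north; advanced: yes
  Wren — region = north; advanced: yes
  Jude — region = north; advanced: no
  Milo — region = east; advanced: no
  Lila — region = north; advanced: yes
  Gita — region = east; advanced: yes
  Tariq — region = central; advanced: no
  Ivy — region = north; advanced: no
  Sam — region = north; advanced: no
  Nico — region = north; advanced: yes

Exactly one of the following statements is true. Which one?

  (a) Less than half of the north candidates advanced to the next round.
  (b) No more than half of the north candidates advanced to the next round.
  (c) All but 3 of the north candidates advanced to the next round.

|A| = 12, |A ∩ B| = 6, |A ∖ B| = 6.
(a) requires |A ∩ B| < |A ∖ B|: false.
(b) requires |A ∩ B| ≤ |A ∖ B|: true.
(c) requires |A ∖ B| = 3: false.

(b)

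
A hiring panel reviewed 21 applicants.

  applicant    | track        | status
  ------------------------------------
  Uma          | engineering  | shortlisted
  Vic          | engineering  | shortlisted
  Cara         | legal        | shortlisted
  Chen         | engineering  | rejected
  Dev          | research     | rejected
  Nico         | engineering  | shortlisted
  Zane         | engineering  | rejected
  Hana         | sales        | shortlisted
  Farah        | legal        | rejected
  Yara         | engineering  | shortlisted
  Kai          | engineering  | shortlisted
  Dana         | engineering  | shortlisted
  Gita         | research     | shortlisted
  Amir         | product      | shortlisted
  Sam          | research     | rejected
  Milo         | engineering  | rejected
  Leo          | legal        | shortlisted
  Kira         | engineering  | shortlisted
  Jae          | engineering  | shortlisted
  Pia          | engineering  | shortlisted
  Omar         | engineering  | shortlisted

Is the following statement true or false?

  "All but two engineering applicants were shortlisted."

False

The determiner here denotes the relation: |A ∖ B| = 2.
A (the restrictor) = {Uma, Vic, Chen, Nico, Zane, Yara, Kai, Dana, Milo, Kira, Jae, Pia, Omar}, |A| = 13.
A ∖ B = {Chen, Zane, Milo}, so |A ∖ B| = 3.
|A ∖ B| = 3, so the statement is false.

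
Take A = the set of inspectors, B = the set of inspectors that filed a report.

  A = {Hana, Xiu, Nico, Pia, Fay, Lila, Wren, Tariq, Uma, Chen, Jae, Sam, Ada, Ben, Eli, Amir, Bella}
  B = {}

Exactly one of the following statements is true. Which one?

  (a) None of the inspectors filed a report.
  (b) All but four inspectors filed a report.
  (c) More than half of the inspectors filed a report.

(a)

|A| = 17, |A ∩ B| = 0, |A ∖ B| = 17.
(a) requires A ∩ B = ∅ (|A ∩ B| = 0): true.
(b) requires |A ∖ B| = 4: false.
(c) requires |A ∩ B| > |A ∖ B|: false.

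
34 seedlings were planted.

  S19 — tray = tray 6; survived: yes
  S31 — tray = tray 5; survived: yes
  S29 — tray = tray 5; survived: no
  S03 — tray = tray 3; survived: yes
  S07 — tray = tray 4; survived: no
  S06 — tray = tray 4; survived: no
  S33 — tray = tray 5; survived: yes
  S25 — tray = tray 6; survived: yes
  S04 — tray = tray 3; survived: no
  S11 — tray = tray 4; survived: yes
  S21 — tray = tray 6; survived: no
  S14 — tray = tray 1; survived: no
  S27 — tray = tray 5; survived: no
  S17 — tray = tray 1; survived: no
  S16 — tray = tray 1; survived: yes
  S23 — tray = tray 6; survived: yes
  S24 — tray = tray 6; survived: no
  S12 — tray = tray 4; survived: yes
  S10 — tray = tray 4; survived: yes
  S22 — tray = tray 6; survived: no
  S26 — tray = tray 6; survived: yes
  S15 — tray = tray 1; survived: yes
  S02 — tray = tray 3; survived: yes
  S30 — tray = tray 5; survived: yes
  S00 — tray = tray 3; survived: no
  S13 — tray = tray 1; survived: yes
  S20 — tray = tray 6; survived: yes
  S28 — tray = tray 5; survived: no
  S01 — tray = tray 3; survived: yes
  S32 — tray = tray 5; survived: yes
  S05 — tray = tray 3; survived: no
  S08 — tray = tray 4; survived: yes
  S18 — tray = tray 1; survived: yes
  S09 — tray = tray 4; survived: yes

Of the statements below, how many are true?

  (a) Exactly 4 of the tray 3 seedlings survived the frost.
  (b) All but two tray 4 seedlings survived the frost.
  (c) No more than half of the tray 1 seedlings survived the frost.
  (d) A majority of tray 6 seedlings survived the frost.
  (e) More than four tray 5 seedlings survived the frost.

2

(a) tray 3: |A| = 6, |A ∩ B| = 3; needs |A ∩ B| = 4 — false.
(b) tray 4: |A| = 7, |A ∩ B| = 5; needs |A ∖ B| = 2 — true.
(c) tray 1: |A| = 6, |A ∩ B| = 4; needs |A ∩ B| ≤ |A ∖ B| — false.
(d) tray 6: |A| = 8, |A ∩ B| = 5; needs |A ∩ B| > |A ∖ B| — true.
(e) tray 5: |A| = 7, |A ∩ B| = 4; needs |A ∩ B| > 4 — false.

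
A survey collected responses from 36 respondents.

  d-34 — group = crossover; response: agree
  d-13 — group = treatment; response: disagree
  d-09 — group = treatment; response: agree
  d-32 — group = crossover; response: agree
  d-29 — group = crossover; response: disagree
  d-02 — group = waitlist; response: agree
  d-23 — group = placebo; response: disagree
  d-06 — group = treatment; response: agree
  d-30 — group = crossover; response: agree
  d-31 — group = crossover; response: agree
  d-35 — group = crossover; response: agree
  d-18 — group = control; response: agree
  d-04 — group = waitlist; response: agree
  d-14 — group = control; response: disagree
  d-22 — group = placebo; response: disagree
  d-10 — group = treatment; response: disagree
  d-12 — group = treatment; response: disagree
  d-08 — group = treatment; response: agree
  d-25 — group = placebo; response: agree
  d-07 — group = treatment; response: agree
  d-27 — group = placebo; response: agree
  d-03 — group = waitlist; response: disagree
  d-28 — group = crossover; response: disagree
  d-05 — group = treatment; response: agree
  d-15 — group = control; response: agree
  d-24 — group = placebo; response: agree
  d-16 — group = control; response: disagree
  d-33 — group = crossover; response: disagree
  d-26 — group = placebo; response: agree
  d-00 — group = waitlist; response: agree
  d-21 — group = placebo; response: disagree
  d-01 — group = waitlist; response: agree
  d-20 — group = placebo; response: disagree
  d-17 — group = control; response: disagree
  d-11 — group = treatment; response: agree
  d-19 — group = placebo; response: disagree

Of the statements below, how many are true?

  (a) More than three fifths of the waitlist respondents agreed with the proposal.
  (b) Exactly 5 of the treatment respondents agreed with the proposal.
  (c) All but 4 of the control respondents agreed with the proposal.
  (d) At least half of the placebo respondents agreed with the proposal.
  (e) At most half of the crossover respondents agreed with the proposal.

(a) waitlist: |A| = 5, |A ∩ B| = 4; needs |A ∩ B| / |A| > 3/5 — true.
(b) treatment: |A| = 9, |A ∩ B| = 6; needs |A ∩ B| = 5 — false.
(c) control: |A| = 5, |A ∩ B| = 2; needs |A ∖ B| = 4 — false.
(d) placebo: |A| = 9, |A ∩ B| = 4; needs |A ∩ B| ≥ |A ∖ B| — false.
(e) crossover: |A| = 8, |A ∩ B| = 5; needs |A ∩ B| ≤ |A ∖ B| — false.

1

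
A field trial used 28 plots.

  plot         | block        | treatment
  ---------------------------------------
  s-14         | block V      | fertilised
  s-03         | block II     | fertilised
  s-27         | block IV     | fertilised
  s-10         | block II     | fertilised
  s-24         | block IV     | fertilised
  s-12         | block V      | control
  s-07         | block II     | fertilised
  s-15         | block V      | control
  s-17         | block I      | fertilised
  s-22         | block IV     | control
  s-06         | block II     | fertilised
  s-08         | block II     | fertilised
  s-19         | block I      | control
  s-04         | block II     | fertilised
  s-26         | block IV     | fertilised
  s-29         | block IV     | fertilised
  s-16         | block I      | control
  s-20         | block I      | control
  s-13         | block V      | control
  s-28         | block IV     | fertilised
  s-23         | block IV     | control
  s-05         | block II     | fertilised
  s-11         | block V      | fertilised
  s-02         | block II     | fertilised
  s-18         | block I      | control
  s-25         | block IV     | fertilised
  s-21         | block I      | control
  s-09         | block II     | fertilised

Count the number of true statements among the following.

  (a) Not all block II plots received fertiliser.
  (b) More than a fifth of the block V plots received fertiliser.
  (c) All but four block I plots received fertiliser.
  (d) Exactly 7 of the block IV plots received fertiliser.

1

(a) block II: |A| = 9, |A ∩ B| = 9; needs A ⊄ B (|A ∖ B| ≥ 1) — false.
(b) block V: |A| = 5, |A ∩ B| = 2; needs |A ∩ B| / |A| > 1/5 — true.
(c) block I: |A| = 6, |A ∩ B| = 1; needs |A ∖ B| = 4 — false.
(d) block IV: |A| = 8, |A ∩ B| = 6; needs |A ∩ B| = 7 — false.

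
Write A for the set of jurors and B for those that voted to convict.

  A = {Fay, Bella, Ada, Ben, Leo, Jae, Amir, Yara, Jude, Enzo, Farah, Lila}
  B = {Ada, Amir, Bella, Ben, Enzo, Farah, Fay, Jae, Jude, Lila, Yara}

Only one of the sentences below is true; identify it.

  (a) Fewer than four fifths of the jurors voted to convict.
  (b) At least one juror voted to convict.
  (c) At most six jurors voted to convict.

|A| = 12, |A ∩ B| = 11, |A ∖ B| = 1.
(a) requires |A ∩ B| / |A| < 4/5: false.
(b) requires A ∩ B ≠ ∅ (|A ∩ B| ≥ 1): true.
(c) requires |A ∩ B| ≤ 6: false.

(b)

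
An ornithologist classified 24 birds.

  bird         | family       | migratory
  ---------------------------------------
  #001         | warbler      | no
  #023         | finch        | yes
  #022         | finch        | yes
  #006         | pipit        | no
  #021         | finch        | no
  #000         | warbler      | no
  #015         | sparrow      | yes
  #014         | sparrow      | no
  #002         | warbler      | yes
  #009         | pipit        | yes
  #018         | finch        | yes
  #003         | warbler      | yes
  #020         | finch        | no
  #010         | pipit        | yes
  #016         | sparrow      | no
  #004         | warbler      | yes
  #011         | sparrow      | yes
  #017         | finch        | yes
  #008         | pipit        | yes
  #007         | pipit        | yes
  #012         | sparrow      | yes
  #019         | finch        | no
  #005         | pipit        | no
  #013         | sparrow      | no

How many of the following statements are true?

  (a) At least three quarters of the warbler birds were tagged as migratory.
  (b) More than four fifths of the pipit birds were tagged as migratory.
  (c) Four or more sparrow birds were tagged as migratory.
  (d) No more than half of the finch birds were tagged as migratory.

(a) warbler: |A| = 5, |A ∩ B| = 3; needs |A ∩ B| / |A| ≥ 3/4 — false.
(b) pipit: |A| = 6, |A ∩ B| = 4; needs |A ∩ B| / |A| > 4/5 — false.
(c) sparrow: |A| = 6, |A ∩ B| = 3; needs |A ∩ B| ≥ 4 — false.
(d) finch: |A| = 7, |A ∩ B| = 4; needs |A ∩ B| ≤ |A ∖ B| — false.

0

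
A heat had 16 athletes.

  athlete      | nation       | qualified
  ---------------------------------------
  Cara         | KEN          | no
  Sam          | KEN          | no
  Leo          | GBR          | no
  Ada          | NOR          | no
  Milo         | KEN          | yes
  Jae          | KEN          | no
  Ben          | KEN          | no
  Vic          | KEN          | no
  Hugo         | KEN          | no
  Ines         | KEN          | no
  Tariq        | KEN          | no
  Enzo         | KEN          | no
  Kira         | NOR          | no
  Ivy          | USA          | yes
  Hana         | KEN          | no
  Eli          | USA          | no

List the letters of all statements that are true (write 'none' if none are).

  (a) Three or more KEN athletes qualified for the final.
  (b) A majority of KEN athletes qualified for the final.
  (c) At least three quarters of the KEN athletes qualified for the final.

none

|A| = 11, |A ∩ B| = 1, |A ∖ B| = 10.
(a) |A ∩ B| ≥ 3: fails.
(b) |A ∩ B| > |A ∖ B|: fails.
(c) |A ∩ B| / |A| ≥ 3/4: fails.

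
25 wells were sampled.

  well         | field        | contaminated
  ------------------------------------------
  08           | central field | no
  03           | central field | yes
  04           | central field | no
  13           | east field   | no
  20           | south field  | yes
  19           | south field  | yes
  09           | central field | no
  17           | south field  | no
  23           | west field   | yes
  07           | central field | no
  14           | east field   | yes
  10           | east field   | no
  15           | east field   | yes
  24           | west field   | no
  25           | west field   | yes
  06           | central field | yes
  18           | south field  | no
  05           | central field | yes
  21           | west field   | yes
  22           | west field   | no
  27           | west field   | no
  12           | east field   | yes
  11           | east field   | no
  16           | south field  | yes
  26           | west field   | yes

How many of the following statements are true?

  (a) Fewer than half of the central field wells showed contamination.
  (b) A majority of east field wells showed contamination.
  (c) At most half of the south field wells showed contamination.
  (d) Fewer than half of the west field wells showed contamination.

(a) central field: |A| = 7, |A ∩ B| = 3; needs |A ∩ B| < |A ∖ B| — true.
(b) east field: |A| = 6, |A ∩ B| = 3; needs |A ∩ B| > |A ∖ B| — false.
(c) south field: |A| = 5, |A ∩ B| = 3; needs |A ∩ B| ≤ |A ∖ B| — false.
(d) west field: |A| = 7, |A ∩ B| = 4; needs |A ∩ B| < |A ∖ B| — false.

1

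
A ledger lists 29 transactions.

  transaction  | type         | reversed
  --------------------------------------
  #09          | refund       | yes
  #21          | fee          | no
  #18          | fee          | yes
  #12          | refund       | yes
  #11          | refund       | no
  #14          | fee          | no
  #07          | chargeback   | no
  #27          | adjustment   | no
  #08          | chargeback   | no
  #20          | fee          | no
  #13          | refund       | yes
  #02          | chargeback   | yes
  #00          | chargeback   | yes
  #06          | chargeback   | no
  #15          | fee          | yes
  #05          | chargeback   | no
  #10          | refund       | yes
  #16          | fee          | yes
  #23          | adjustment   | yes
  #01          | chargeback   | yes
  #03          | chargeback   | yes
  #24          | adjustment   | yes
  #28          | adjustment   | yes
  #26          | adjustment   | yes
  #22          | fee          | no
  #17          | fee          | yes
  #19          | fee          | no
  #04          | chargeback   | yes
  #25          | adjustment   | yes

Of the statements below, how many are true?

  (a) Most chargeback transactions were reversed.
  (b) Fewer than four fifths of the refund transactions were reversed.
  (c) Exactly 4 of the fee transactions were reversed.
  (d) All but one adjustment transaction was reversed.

3

(a) chargeback: |A| = 9, |A ∩ B| = 5; needs |A ∩ B| > |A ∖ B| — true.
(b) refund: |A| = 5, |A ∩ B| = 4; needs |A ∩ B| / |A| < 4/5 — false.
(c) fee: |A| = 9, |A ∩ B| = 4; needs |A ∩ B| = 4 — true.
(d) adjustment: |A| = 6, |A ∩ B| = 5; needs |A ∖ B| = 1 — true.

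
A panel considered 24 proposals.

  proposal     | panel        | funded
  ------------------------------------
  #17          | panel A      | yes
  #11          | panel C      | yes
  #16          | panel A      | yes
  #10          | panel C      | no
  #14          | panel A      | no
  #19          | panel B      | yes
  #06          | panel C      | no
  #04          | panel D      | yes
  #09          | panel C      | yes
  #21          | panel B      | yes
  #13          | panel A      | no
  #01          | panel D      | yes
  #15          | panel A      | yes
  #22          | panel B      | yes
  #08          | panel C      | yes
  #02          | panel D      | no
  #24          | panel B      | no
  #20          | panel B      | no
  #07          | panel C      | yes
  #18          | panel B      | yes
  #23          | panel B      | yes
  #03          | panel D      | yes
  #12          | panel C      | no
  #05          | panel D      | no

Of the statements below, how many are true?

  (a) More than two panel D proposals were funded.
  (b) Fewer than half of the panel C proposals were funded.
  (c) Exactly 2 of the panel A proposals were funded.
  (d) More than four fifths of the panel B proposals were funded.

1

(a) panel D: |A| = 5, |A ∩ B| = 3; needs |A ∩ B| > 2 — true.
(b) panel C: |A| = 7, |A ∩ B| = 4; needs |A ∩ B| < |A ∖ B| — false.
(c) panel A: |A| = 5, |A ∩ B| = 3; needs |A ∩ B| = 2 — false.
(d) panel B: |A| = 7, |A ∩ B| = 5; needs |A ∩ B| / |A| > 4/5 — false.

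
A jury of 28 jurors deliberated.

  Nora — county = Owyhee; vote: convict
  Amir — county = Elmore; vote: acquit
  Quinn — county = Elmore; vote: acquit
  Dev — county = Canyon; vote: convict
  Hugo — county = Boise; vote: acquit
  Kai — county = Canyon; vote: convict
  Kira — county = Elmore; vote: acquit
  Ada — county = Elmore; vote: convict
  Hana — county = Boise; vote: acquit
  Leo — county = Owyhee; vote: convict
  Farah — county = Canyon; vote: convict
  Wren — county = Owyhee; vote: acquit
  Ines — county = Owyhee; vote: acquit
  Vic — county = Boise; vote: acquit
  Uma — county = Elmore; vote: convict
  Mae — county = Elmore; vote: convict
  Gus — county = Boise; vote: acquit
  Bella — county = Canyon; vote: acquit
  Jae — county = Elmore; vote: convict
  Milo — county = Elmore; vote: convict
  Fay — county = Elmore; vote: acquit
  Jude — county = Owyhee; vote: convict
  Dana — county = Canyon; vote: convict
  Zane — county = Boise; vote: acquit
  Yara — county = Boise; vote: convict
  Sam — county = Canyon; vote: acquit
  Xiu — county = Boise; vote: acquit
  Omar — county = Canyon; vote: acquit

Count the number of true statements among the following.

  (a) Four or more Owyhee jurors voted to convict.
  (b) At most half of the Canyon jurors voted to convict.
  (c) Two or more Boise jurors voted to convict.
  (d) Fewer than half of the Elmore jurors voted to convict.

(a) Owyhee: |A| = 5, |A ∩ B| = 3; needs |A ∩ B| ≥ 4 — false.
(b) Canyon: |A| = 7, |A ∩ B| = 4; needs |A ∩ B| ≤ |A ∖ B| — false.
(c) Boise: |A| = 7, |A ∩ B| = 1; needs |A ∩ B| ≥ 2 — false.
(d) Elmore: |A| = 9, |A ∩ B| = 5; needs |A ∩ B| < |A ∖ B| — false.

0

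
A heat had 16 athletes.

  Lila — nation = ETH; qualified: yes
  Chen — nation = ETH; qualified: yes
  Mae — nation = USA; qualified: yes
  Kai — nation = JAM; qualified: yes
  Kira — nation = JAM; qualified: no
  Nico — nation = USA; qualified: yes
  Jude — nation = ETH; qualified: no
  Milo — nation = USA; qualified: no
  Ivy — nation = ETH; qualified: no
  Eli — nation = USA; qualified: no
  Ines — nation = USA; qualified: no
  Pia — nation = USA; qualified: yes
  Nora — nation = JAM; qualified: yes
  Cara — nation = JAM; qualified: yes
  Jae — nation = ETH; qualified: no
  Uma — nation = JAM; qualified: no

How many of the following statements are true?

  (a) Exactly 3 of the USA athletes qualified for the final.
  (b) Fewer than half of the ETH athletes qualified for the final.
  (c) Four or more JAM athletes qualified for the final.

(a) USA: |A| = 6, |A ∩ B| = 3; needs |A ∩ B| = 3 — true.
(b) ETH: |A| = 5, |A ∩ B| = 2; needs |A ∩ B| < |A ∖ B| — true.
(c) JAM: |A| = 5, |A ∩ B| = 3; needs |A ∩ B| ≥ 4 — false.

2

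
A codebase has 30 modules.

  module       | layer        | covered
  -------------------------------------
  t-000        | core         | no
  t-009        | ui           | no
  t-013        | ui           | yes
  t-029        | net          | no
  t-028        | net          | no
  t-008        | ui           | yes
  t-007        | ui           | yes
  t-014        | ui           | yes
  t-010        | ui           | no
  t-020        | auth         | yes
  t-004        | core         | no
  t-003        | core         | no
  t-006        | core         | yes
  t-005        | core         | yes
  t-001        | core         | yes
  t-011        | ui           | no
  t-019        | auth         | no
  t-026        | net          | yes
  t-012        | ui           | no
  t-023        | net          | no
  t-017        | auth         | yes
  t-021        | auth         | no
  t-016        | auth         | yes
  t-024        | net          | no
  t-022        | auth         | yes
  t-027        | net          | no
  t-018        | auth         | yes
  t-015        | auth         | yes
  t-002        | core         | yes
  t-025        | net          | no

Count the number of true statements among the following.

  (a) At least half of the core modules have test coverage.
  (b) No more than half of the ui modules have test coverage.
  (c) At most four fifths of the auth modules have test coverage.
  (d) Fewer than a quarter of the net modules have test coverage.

(a) core: |A| = 7, |A ∩ B| = 4; needs |A ∩ B| ≥ |A ∖ B| — true.
(b) ui: |A| = 8, |A ∩ B| = 4; needs |A ∩ B| ≤ |A ∖ B| — true.
(c) auth: |A| = 8, |A ∩ B| = 6; needs |A ∩ B| / |A| ≤ 4/5 — true.
(d) net: |A| = 7, |A ∩ B| = 1; needs |A ∩ B| / |A| < 1/4 — true.

4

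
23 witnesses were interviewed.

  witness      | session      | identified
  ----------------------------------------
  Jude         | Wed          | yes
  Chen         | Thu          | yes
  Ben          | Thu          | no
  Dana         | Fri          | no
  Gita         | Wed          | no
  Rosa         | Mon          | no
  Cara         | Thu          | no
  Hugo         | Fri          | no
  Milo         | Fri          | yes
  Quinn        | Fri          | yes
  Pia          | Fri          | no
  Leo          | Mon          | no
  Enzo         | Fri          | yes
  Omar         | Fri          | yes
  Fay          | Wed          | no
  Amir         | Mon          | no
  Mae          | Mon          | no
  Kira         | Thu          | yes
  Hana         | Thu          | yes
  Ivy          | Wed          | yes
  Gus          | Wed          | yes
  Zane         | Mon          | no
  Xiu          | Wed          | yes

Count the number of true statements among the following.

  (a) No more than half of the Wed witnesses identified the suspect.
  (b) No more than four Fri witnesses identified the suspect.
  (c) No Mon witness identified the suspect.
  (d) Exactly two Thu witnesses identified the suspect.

(a) Wed: |A| = 6, |A ∩ B| = 4; needs |A ∩ B| ≤ |A ∖ B| — false.
(b) Fri: |A| = 7, |A ∩ B| = 4; needs |A ∩ B| ≤ 4 — true.
(c) Mon: |A| = 5, |A ∩ B| = 0; needs A ∩ B = ∅ (|A ∩ B| = 0) — true.
(d) Thu: |A| = 5, |A ∩ B| = 3; needs |A ∩ B| = 2 — false.

2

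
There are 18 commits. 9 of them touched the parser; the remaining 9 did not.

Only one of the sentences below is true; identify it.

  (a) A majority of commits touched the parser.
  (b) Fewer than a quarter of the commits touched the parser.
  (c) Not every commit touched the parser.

(c)

|A| = 18, |A ∩ B| = 9, |A ∖ B| = 9.
(a) requires |A ∩ B| > |A ∖ B|: false.
(b) requires |A ∩ B| / |A| < 1/4: false.
(c) requires A ⊄ B (|A ∖ B| ≥ 1): true.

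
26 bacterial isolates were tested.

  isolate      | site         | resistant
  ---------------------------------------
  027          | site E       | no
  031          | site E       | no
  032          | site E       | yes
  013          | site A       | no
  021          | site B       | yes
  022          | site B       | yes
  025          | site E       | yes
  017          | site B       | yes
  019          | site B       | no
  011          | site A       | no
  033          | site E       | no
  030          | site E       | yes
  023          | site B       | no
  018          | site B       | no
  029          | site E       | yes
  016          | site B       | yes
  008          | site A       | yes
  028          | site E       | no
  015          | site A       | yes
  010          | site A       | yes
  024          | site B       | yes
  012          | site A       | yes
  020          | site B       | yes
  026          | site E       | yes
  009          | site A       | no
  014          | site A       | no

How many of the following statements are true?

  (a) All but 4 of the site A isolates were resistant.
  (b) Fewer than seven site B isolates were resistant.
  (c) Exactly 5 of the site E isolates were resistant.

(a) site A: |A| = 8, |A ∩ B| = 4; needs |A ∖ B| = 4 — true.
(b) site B: |A| = 9, |A ∩ B| = 6; needs |A ∩ B| < 7 — true.
(c) site E: |A| = 9, |A ∩ B| = 5; needs |A ∩ B| = 5 — true.

3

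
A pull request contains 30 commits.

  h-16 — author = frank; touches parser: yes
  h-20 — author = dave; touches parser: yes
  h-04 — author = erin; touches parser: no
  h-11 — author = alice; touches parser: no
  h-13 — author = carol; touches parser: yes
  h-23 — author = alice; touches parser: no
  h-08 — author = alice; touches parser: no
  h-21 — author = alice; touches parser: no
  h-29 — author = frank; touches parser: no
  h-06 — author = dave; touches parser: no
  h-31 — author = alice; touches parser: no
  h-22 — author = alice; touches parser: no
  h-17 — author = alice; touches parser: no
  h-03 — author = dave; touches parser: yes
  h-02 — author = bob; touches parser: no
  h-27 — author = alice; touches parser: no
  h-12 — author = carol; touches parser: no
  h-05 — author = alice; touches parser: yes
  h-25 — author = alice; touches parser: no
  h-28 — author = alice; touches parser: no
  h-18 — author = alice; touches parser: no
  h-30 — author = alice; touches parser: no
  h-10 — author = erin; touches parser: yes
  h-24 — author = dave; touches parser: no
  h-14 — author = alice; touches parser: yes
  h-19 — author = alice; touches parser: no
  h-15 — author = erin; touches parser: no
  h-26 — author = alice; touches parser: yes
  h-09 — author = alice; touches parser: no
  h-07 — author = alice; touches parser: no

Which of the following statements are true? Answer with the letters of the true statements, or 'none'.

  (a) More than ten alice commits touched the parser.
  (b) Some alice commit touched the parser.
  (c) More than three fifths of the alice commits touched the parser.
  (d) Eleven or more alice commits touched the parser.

(b)

|A| = 18, |A ∩ B| = 3, |A ∖ B| = 15.
(a) |A ∩ B| > 10: fails.
(b) A ∩ B ≠ ∅ (|A ∩ B| ≥ 1): holds.
(c) |A ∩ B| / |A| > 3/5: fails.
(d) |A ∩ B| ≥ 11: fails.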